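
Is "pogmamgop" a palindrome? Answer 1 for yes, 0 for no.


Input: pogmamgop
Reversed: pogmamgop
  Compare pos 0 ('p') with pos 8 ('p'): match
  Compare pos 1 ('o') with pos 7 ('o'): match
  Compare pos 2 ('g') with pos 6 ('g'): match
  Compare pos 3 ('m') with pos 5 ('m'): match
Result: palindrome

1


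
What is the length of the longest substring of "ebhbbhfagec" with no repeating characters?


Input: "ebhbbhfagec"
Sliding window (track last position of each char):
  Position 0 ('e'): window [0,0] length 1 -- new best
  Position 1 ('b'): window [0,1] length 2 -- new best
  Position 2 ('h'): window [0,2] length 3 -- new best
  Position 3 ('b'): repeat (last at 1), move window start to 2
  Position 3 ('b'): window [2,3] length 2
  Position 4 ('b'): repeat (last at 3), move window start to 4
  Position 4 ('b'): window [4,4] length 1
  Position 5 ('h'): window [4,5] length 2
  Position 6 ('f'): window [4,6] length 3
  Position 7 ('a'): window [4,7] length 4 -- new best
  Position 8 ('g'): window [4,8] length 5 -- new best
  Position 9 ('e'): window [4,9] length 6 -- new best
  Position 10 ('c'): window [4,10] length 7 -- new best
Longest substring with no repeats: "bhfagec" with length 7

7


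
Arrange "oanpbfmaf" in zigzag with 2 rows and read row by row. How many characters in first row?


Zigzag "oanpbfmaf" into 2 rows:
Placing characters:
  'o' => row 0
  'a' => row 1
  'n' => row 0
  'p' => row 1
  'b' => row 0
  'f' => row 1
  'm' => row 0
  'a' => row 1
  'f' => row 0
Rows:
  Row 0: "onbmf"
  Row 1: "apfa"
First row length: 5

5


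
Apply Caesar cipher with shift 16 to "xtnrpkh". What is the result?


Caesar cipher: shift "xtnrpkh" by 16
  'x' (pos 23) + 16 = pos 13 = 'n'
  't' (pos 19) + 16 = pos 9 = 'j'
  'n' (pos 13) + 16 = pos 3 = 'd'
  'r' (pos 17) + 16 = pos 7 = 'h'
  'p' (pos 15) + 16 = pos 5 = 'f'
  'k' (pos 10) + 16 = pos 0 = 'a'
  'h' (pos 7) + 16 = pos 23 = 'x'
Result: njdhfax

njdhfax


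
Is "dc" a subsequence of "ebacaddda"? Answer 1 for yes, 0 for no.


Check if "dc" is a subsequence of "ebacaddda"
Greedy scan:
  Position 0 ('e'): no match needed
  Position 1 ('b'): no match needed
  Position 2 ('a'): no match needed
  Position 3 ('c'): no match needed
  Position 4 ('a'): no match needed
  Position 5 ('d'): matches sub[0] = 'd'
  Position 6 ('d'): no match needed
  Position 7 ('d'): no match needed
  Position 8 ('a'): no match needed
Only matched 1/2 characters => not a subsequence

0


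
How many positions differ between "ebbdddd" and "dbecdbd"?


Comparing "ebbdddd" and "dbecdbd" position by position:
  Position 0: 'e' vs 'd' => DIFFER
  Position 1: 'b' vs 'b' => same
  Position 2: 'b' vs 'e' => DIFFER
  Position 3: 'd' vs 'c' => DIFFER
  Position 4: 'd' vs 'd' => same
  Position 5: 'd' vs 'b' => DIFFER
  Position 6: 'd' vs 'd' => same
Positions that differ: 4

4


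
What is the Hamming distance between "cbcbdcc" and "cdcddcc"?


Comparing "cbcbdcc" and "cdcddcc" position by position:
  Position 0: 'c' vs 'c' => same
  Position 1: 'b' vs 'd' => differ
  Position 2: 'c' vs 'c' => same
  Position 3: 'b' vs 'd' => differ
  Position 4: 'd' vs 'd' => same
  Position 5: 'c' vs 'c' => same
  Position 6: 'c' vs 'c' => same
Total differences (Hamming distance): 2

2


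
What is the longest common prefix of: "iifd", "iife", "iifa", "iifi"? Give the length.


Words: iifd, iife, iifa, iifi
  Position 0: all 'i' => match
  Position 1: all 'i' => match
  Position 2: all 'f' => match
  Position 3: ('d', 'e', 'a', 'i') => mismatch, stop
LCP = "iif" (length 3)

3


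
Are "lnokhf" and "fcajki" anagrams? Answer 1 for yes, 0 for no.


Strings: "lnokhf", "fcajki"
Sorted first:  fhklno
Sorted second: acfijk
Differ at position 0: 'f' vs 'a' => not anagrams

0


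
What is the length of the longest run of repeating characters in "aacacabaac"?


Input: "aacacabaac"
Scanning for longest run:
  Position 1 ('a'): continues run of 'a', length=2
  Position 2 ('c'): new char, reset run to 1
  Position 3 ('a'): new char, reset run to 1
  Position 4 ('c'): new char, reset run to 1
  Position 5 ('a'): new char, reset run to 1
  Position 6 ('b'): new char, reset run to 1
  Position 7 ('a'): new char, reset run to 1
  Position 8 ('a'): continues run of 'a', length=2
  Position 9 ('c'): new char, reset run to 1
Longest run: 'a' with length 2

2


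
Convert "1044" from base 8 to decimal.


Input: "1044" in base 8
Positional expansion:
  Digit '1' (value 1) x 8^3 = 512
  Digit '0' (value 0) x 8^2 = 0
  Digit '4' (value 4) x 8^1 = 32
  Digit '4' (value 4) x 8^0 = 4
Sum = 548

548


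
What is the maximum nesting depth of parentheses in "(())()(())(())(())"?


Input: "(())()(())(())(())"
Tracking depth:
  Position 0 '(': depth becomes 1
  Position 1 '(': depth becomes 2
  Position 2 ')': depth becomes 1
  Position 3 ')': depth becomes 0
  Position 4 '(': depth becomes 1
  Position 5 ')': depth becomes 0
  Position 6 '(': depth becomes 1
  Position 7 '(': depth becomes 2
  Position 8 ')': depth becomes 1
  Position 9 ')': depth becomes 0
  Position 10 '(': depth becomes 1
  Position 11 '(': depth becomes 2
  Position 12 ')': depth becomes 1
  Position 13 ')': depth becomes 0
  Position 14 '(': depth becomes 1
  Position 15 '(': depth becomes 2
  Position 16 ')': depth becomes 1
  Position 17 ')': depth becomes 0
Maximum depth reached: 2

2


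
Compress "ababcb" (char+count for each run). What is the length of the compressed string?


Input: ababcb
Runs:
  'a' x 1 => "a1"
  'b' x 1 => "b1"
  'a' x 1 => "a1"
  'b' x 1 => "b1"
  'c' x 1 => "c1"
  'b' x 1 => "b1"
Compressed: "a1b1a1b1c1b1"
Compressed length: 12

12


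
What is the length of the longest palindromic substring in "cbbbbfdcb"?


Input: "cbbbbfdcb"
Checking substrings for palindromes:
  [1:5] "bbbb" (len 4) => palindrome
  [1:4] "bbb" (len 3) => palindrome
  [2:5] "bbb" (len 3) => palindrome
  [1:3] "bb" (len 2) => palindrome
  [2:4] "bb" (len 2) => palindrome
  [3:5] "bb" (len 2) => palindrome
Longest palindromic substring: "bbbb" with length 4

4


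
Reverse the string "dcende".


Input: dcende
Reading characters right to left:
  Position 5: 'e'
  Position 4: 'd'
  Position 3: 'n'
  Position 2: 'e'
  Position 1: 'c'
  Position 0: 'd'
Reversed: ednecd

ednecd


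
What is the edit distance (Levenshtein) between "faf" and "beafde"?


Computing edit distance: "faf" -> "beafde"
DP table:
           b    e    a    f    d    e
      0    1    2    3    4    5    6
  f   1    1    2    3    3    4    5
  a   2    2    2    2    3    4    5
  f   3    3    3    3    2    3    4
Edit distance = dp[3][6] = 4

4


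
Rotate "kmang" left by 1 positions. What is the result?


Input: "kmang", rotate left by 1
First 1 characters: "k"
Remaining characters: "mang"
Concatenate remaining + first: "mang" + "k" = "mangk"

mangk


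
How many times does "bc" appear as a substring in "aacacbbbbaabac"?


Searching for "bc" in "aacacbbbbaabac"
Scanning each position:
  Position 0: "aa" => no
  Position 1: "ac" => no
  Position 2: "ca" => no
  Position 3: "ac" => no
  Position 4: "cb" => no
  Position 5: "bb" => no
  Position 6: "bb" => no
  Position 7: "bb" => no
  Position 8: "ba" => no
  Position 9: "aa" => no
  Position 10: "ab" => no
  Position 11: "ba" => no
  Position 12: "ac" => no
Total occurrences: 0

0


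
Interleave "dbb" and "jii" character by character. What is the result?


Interleaving "dbb" and "jii":
  Position 0: 'd' from first, 'j' from second => "dj"
  Position 1: 'b' from first, 'i' from second => "bi"
  Position 2: 'b' from first, 'i' from second => "bi"
Result: djbibi

djbibi


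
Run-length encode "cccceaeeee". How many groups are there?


Input: cccceaeeee
Scanning for consecutive runs:
  Group 1: 'c' x 4 (positions 0-3)
  Group 2: 'e' x 1 (positions 4-4)
  Group 3: 'a' x 1 (positions 5-5)
  Group 4: 'e' x 4 (positions 6-9)
Total groups: 4

4


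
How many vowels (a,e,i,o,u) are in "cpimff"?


Input: cpimff
Checking each character:
  'c' at position 0: consonant
  'p' at position 1: consonant
  'i' at position 2: vowel (running total: 1)
  'm' at position 3: consonant
  'f' at position 4: consonant
  'f' at position 5: consonant
Total vowels: 1

1


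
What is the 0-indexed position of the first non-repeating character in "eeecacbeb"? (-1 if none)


Input: eeecacbeb
Character frequencies:
  'a': 1
  'b': 2
  'c': 2
  'e': 4
Scanning left to right for freq == 1:
  Position 0 ('e'): freq=4, skip
  Position 1 ('e'): freq=4, skip
  Position 2 ('e'): freq=4, skip
  Position 3 ('c'): freq=2, skip
  Position 4 ('a'): unique! => answer = 4

4


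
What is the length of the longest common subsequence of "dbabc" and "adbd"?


LCS of "dbabc" and "adbd"
DP table:
           a    d    b    d
      0    0    0    0    0
  d   0    0    1    1    1
  b   0    0    1    2    2
  a   0    1    1    2    2
  b   0    1    1    2    2
  c   0    1    1    2    2
LCS length = dp[5][4] = 2

2


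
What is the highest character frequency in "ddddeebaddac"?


Input: ddddeebaddac
Character counts:
  'a': 2
  'b': 1
  'c': 1
  'd': 6
  'e': 2
Maximum frequency: 6

6


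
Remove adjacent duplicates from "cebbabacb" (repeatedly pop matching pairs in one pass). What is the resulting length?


Input: cebbabacb
Stack-based adjacent duplicate removal:
  Read 'c': push. Stack: c
  Read 'e': push. Stack: ce
  Read 'b': push. Stack: ceb
  Read 'b': matches stack top 'b' => pop. Stack: ce
  Read 'a': push. Stack: cea
  Read 'b': push. Stack: ceab
  Read 'a': push. Stack: ceaba
  Read 'c': push. Stack: ceabac
  Read 'b': push. Stack: ceabacb
Final stack: "ceabacb" (length 7)

7


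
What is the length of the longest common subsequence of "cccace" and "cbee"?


LCS of "cccace" and "cbee"
DP table:
           c    b    e    e
      0    0    0    0    0
  c   0    1    1    1    1
  c   0    1    1    1    1
  c   0    1    1    1    1
  a   0    1    1    1    1
  c   0    1    1    1    1
  e   0    1    1    2    2
LCS length = dp[6][4] = 2

2


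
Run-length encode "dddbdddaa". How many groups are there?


Input: dddbdddaa
Scanning for consecutive runs:
  Group 1: 'd' x 3 (positions 0-2)
  Group 2: 'b' x 1 (positions 3-3)
  Group 3: 'd' x 3 (positions 4-6)
  Group 4: 'a' x 2 (positions 7-8)
Total groups: 4

4


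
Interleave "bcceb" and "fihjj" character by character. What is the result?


Interleaving "bcceb" and "fihjj":
  Position 0: 'b' from first, 'f' from second => "bf"
  Position 1: 'c' from first, 'i' from second => "ci"
  Position 2: 'c' from first, 'h' from second => "ch"
  Position 3: 'e' from first, 'j' from second => "ej"
  Position 4: 'b' from first, 'j' from second => "bj"
Result: bfcichejbj

bfcichejbj


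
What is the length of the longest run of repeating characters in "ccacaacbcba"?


Input: "ccacaacbcba"
Scanning for longest run:
  Position 1 ('c'): continues run of 'c', length=2
  Position 2 ('a'): new char, reset run to 1
  Position 3 ('c'): new char, reset run to 1
  Position 4 ('a'): new char, reset run to 1
  Position 5 ('a'): continues run of 'a', length=2
  Position 6 ('c'): new char, reset run to 1
  Position 7 ('b'): new char, reset run to 1
  Position 8 ('c'): new char, reset run to 1
  Position 9 ('b'): new char, reset run to 1
  Position 10 ('a'): new char, reset run to 1
Longest run: 'c' with length 2

2


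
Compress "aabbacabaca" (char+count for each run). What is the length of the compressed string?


Input: aabbacabaca
Runs:
  'a' x 2 => "a2"
  'b' x 2 => "b2"
  'a' x 1 => "a1"
  'c' x 1 => "c1"
  'a' x 1 => "a1"
  'b' x 1 => "b1"
  'a' x 1 => "a1"
  'c' x 1 => "c1"
  'a' x 1 => "a1"
Compressed: "a2b2a1c1a1b1a1c1a1"
Compressed length: 18

18


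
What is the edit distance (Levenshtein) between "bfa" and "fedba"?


Computing edit distance: "bfa" -> "fedba"
DP table:
           f    e    d    b    a
      0    1    2    3    4    5
  b   1    1    2    3    3    4
  f   2    1    2    3    4    4
  a   3    2    2    3    4    4
Edit distance = dp[3][5] = 4

4


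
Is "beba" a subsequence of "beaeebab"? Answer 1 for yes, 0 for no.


Check if "beba" is a subsequence of "beaeebab"
Greedy scan:
  Position 0 ('b'): matches sub[0] = 'b'
  Position 1 ('e'): matches sub[1] = 'e'
  Position 2 ('a'): no match needed
  Position 3 ('e'): no match needed
  Position 4 ('e'): no match needed
  Position 5 ('b'): matches sub[2] = 'b'
  Position 6 ('a'): matches sub[3] = 'a'
  Position 7 ('b'): no match needed
All 4 characters matched => is a subsequence

1


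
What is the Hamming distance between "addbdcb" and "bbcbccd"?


Comparing "addbdcb" and "bbcbccd" position by position:
  Position 0: 'a' vs 'b' => differ
  Position 1: 'd' vs 'b' => differ
  Position 2: 'd' vs 'c' => differ
  Position 3: 'b' vs 'b' => same
  Position 4: 'd' vs 'c' => differ
  Position 5: 'c' vs 'c' => same
  Position 6: 'b' vs 'd' => differ
Total differences (Hamming distance): 5

5


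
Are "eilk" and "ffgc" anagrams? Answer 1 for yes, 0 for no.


Strings: "eilk", "ffgc"
Sorted first:  eikl
Sorted second: cffg
Differ at position 0: 'e' vs 'c' => not anagrams

0


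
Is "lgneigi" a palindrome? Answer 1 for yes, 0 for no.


Input: lgneigi
Reversed: igiengl
  Compare pos 0 ('l') with pos 6 ('i'): MISMATCH
  Compare pos 1 ('g') with pos 5 ('g'): match
  Compare pos 2 ('n') with pos 4 ('i'): MISMATCH
Result: not a palindrome

0


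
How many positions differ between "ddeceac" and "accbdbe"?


Comparing "ddeceac" and "accbdbe" position by position:
  Position 0: 'd' vs 'a' => DIFFER
  Position 1: 'd' vs 'c' => DIFFER
  Position 2: 'e' vs 'c' => DIFFER
  Position 3: 'c' vs 'b' => DIFFER
  Position 4: 'e' vs 'd' => DIFFER
  Position 5: 'a' vs 'b' => DIFFER
  Position 6: 'c' vs 'e' => DIFFER
Positions that differ: 7

7


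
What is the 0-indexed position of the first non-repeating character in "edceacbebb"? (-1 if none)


Input: edceacbebb
Character frequencies:
  'a': 1
  'b': 3
  'c': 2
  'd': 1
  'e': 3
Scanning left to right for freq == 1:
  Position 0 ('e'): freq=3, skip
  Position 1 ('d'): unique! => answer = 1

1


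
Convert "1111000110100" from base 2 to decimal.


Input: "1111000110100" in base 2
Positional expansion:
  Digit '1' (value 1) x 2^12 = 4096
  Digit '1' (value 1) x 2^11 = 2048
  Digit '1' (value 1) x 2^10 = 1024
  Digit '1' (value 1) x 2^9 = 512
  Digit '0' (value 0) x 2^8 = 0
  Digit '0' (value 0) x 2^7 = 0
  Digit '0' (value 0) x 2^6 = 0
  Digit '1' (value 1) x 2^5 = 32
  Digit '1' (value 1) x 2^4 = 16
  Digit '0' (value 0) x 2^3 = 0
  Digit '1' (value 1) x 2^2 = 4
  Digit '0' (value 0) x 2^1 = 0
  Digit '0' (value 0) x 2^0 = 0
Sum = 7732

7732


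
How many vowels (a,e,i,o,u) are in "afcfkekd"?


Input: afcfkekd
Checking each character:
  'a' at position 0: vowel (running total: 1)
  'f' at position 1: consonant
  'c' at position 2: consonant
  'f' at position 3: consonant
  'k' at position 4: consonant
  'e' at position 5: vowel (running total: 2)
  'k' at position 6: consonant
  'd' at position 7: consonant
Total vowels: 2

2


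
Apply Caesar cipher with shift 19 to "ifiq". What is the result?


Caesar cipher: shift "ifiq" by 19
  'i' (pos 8) + 19 = pos 1 = 'b'
  'f' (pos 5) + 19 = pos 24 = 'y'
  'i' (pos 8) + 19 = pos 1 = 'b'
  'q' (pos 16) + 19 = pos 9 = 'j'
Result: bybj

bybj


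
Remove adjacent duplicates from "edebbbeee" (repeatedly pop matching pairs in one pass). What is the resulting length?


Input: edebbbeee
Stack-based adjacent duplicate removal:
  Read 'e': push. Stack: e
  Read 'd': push. Stack: ed
  Read 'e': push. Stack: ede
  Read 'b': push. Stack: edeb
  Read 'b': matches stack top 'b' => pop. Stack: ede
  Read 'b': push. Stack: edeb
  Read 'e': push. Stack: edebe
  Read 'e': matches stack top 'e' => pop. Stack: edeb
  Read 'e': push. Stack: edebe
Final stack: "edebe" (length 5)

5


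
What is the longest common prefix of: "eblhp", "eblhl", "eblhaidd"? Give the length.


Words: eblhp, eblhl, eblhaidd
  Position 0: all 'e' => match
  Position 1: all 'b' => match
  Position 2: all 'l' => match
  Position 3: all 'h' => match
  Position 4: ('p', 'l', 'a') => mismatch, stop
LCP = "eblh" (length 4)

4


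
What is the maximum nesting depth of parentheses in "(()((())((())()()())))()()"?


Input: "(()((())((())()()())))()()"
Tracking depth:
  Position 0 '(': depth becomes 1
  Position 1 '(': depth becomes 2
  Position 2 ')': depth becomes 1
  Position 3 '(': depth becomes 2
  Position 4 '(': depth becomes 3
  Position 5 '(': depth becomes 4
  Position 6 ')': depth becomes 3
  Position 7 ')': depth becomes 2
  Position 8 '(': depth becomes 3
  Position 9 '(': depth becomes 4
  Position 10 '(': depth becomes 5
  Position 11 ')': depth becomes 4
  Position 12 ')': depth becomes 3
  Position 13 '(': depth becomes 4
  Position 14 ')': depth becomes 3
  Position 15 '(': depth becomes 4
  Position 16 ')': depth becomes 3
  Position 17 '(': depth becomes 4
  Position 18 ')': depth becomes 3
  Position 19 ')': depth becomes 2
  Position 20 ')': depth becomes 1
  Position 21 ')': depth becomes 0
  Position 22 '(': depth becomes 1
  Position 23 ')': depth becomes 0
  Position 24 '(': depth becomes 1
  Position 25 ')': depth becomes 0
Maximum depth reached: 5

5


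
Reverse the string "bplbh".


Input: bplbh
Reading characters right to left:
  Position 4: 'h'
  Position 3: 'b'
  Position 2: 'l'
  Position 1: 'p'
  Position 0: 'b'
Reversed: hblpb

hblpb


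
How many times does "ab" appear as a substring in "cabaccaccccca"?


Searching for "ab" in "cabaccaccccca"
Scanning each position:
  Position 0: "ca" => no
  Position 1: "ab" => MATCH
  Position 2: "ba" => no
  Position 3: "ac" => no
  Position 4: "cc" => no
  Position 5: "ca" => no
  Position 6: "ac" => no
  Position 7: "cc" => no
  Position 8: "cc" => no
  Position 9: "cc" => no
  Position 10: "cc" => no
  Position 11: "ca" => no
Total occurrences: 1

1


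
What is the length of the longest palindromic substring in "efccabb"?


Input: "efccabb"
Checking substrings for palindromes:
  [2:4] "cc" (len 2) => palindrome
  [5:7] "bb" (len 2) => palindrome
Longest palindromic substring: "cc" with length 2

2


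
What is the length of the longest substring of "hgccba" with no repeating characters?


Input: "hgccba"
Sliding window (track last position of each char):
  Position 0 ('h'): window [0,0] length 1 -- new best
  Position 1 ('g'): window [0,1] length 2 -- new best
  Position 2 ('c'): window [0,2] length 3 -- new best
  Position 3 ('c'): repeat (last at 2), move window start to 3
  Position 3 ('c'): window [3,3] length 1
  Position 4 ('b'): window [3,4] length 2
  Position 5 ('a'): window [3,5] length 3
Longest substring with no repeats: "hgc" with length 3

3


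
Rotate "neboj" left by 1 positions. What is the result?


Input: "neboj", rotate left by 1
First 1 characters: "n"
Remaining characters: "eboj"
Concatenate remaining + first: "eboj" + "n" = "ebojn"

ebojn


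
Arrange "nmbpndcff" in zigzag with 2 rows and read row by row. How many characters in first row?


Zigzag "nmbpndcff" into 2 rows:
Placing characters:
  'n' => row 0
  'm' => row 1
  'b' => row 0
  'p' => row 1
  'n' => row 0
  'd' => row 1
  'c' => row 0
  'f' => row 1
  'f' => row 0
Rows:
  Row 0: "nbncf"
  Row 1: "mpdf"
First row length: 5

5


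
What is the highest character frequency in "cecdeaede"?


Input: cecdeaede
Character counts:
  'a': 1
  'c': 2
  'd': 2
  'e': 4
Maximum frequency: 4

4


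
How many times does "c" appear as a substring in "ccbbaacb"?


Searching for "c" in "ccbbaacb"
Scanning each position:
  Position 0: "c" => MATCH
  Position 1: "c" => MATCH
  Position 2: "b" => no
  Position 3: "b" => no
  Position 4: "a" => no
  Position 5: "a" => no
  Position 6: "c" => MATCH
  Position 7: "b" => no
Total occurrences: 3

3


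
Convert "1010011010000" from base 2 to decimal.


Input: "1010011010000" in base 2
Positional expansion:
  Digit '1' (value 1) x 2^12 = 4096
  Digit '0' (value 0) x 2^11 = 0
  Digit '1' (value 1) x 2^10 = 1024
  Digit '0' (value 0) x 2^9 = 0
  Digit '0' (value 0) x 2^8 = 0
  Digit '1' (value 1) x 2^7 = 128
  Digit '1' (value 1) x 2^6 = 64
  Digit '0' (value 0) x 2^5 = 0
  Digit '1' (value 1) x 2^4 = 16
  Digit '0' (value 0) x 2^3 = 0
  Digit '0' (value 0) x 2^2 = 0
  Digit '0' (value 0) x 2^1 = 0
  Digit '0' (value 0) x 2^0 = 0
Sum = 5328

5328


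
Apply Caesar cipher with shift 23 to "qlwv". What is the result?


Caesar cipher: shift "qlwv" by 23
  'q' (pos 16) + 23 = pos 13 = 'n'
  'l' (pos 11) + 23 = pos 8 = 'i'
  'w' (pos 22) + 23 = pos 19 = 't'
  'v' (pos 21) + 23 = pos 18 = 's'
Result: nits

nits


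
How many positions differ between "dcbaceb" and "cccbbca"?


Comparing "dcbaceb" and "cccbbca" position by position:
  Position 0: 'd' vs 'c' => DIFFER
  Position 1: 'c' vs 'c' => same
  Position 2: 'b' vs 'c' => DIFFER
  Position 3: 'a' vs 'b' => DIFFER
  Position 4: 'c' vs 'b' => DIFFER
  Position 5: 'e' vs 'c' => DIFFER
  Position 6: 'b' vs 'a' => DIFFER
Positions that differ: 6

6


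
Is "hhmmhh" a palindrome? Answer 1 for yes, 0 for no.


Input: hhmmhh
Reversed: hhmmhh
  Compare pos 0 ('h') with pos 5 ('h'): match
  Compare pos 1 ('h') with pos 4 ('h'): match
  Compare pos 2 ('m') with pos 3 ('m'): match
Result: palindrome

1


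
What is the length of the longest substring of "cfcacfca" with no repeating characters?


Input: "cfcacfca"
Sliding window (track last position of each char):
  Position 0 ('c'): window [0,0] length 1 -- new best
  Position 1 ('f'): window [0,1] length 2 -- new best
  Position 2 ('c'): repeat (last at 0), move window start to 1
  Position 2 ('c'): window [1,2] length 2
  Position 3 ('a'): window [1,3] length 3 -- new best
  Position 4 ('c'): repeat (last at 2), move window start to 3
  Position 4 ('c'): window [3,4] length 2
  Position 5 ('f'): window [3,5] length 3
  Position 6 ('c'): repeat (last at 4), move window start to 5
  Position 6 ('c'): window [5,6] length 2
  Position 7 ('a'): window [5,7] length 3
Longest substring with no repeats: "fca" with length 3

3


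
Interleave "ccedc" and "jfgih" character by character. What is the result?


Interleaving "ccedc" and "jfgih":
  Position 0: 'c' from first, 'j' from second => "cj"
  Position 1: 'c' from first, 'f' from second => "cf"
  Position 2: 'e' from first, 'g' from second => "eg"
  Position 3: 'd' from first, 'i' from second => "di"
  Position 4: 'c' from first, 'h' from second => "ch"
Result: cjcfegdich

cjcfegdich


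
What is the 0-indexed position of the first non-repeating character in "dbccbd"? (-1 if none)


Input: dbccbd
Character frequencies:
  'b': 2
  'c': 2
  'd': 2
Scanning left to right for freq == 1:
  Position 0 ('d'): freq=2, skip
  Position 1 ('b'): freq=2, skip
  Position 2 ('c'): freq=2, skip
  Position 3 ('c'): freq=2, skip
  Position 4 ('b'): freq=2, skip
  Position 5 ('d'): freq=2, skip
  No unique character found => answer = -1

-1


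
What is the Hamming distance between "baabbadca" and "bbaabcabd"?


Comparing "baabbadca" and "bbaabcabd" position by position:
  Position 0: 'b' vs 'b' => same
  Position 1: 'a' vs 'b' => differ
  Position 2: 'a' vs 'a' => same
  Position 3: 'b' vs 'a' => differ
  Position 4: 'b' vs 'b' => same
  Position 5: 'a' vs 'c' => differ
  Position 6: 'd' vs 'a' => differ
  Position 7: 'c' vs 'b' => differ
  Position 8: 'a' vs 'd' => differ
Total differences (Hamming distance): 6

6


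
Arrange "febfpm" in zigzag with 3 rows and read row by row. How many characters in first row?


Zigzag "febfpm" into 3 rows:
Placing characters:
  'f' => row 0
  'e' => row 1
  'b' => row 2
  'f' => row 1
  'p' => row 0
  'm' => row 1
Rows:
  Row 0: "fp"
  Row 1: "efm"
  Row 2: "b"
First row length: 2

2


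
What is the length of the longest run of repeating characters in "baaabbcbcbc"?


Input: "baaabbcbcbc"
Scanning for longest run:
  Position 1 ('a'): new char, reset run to 1
  Position 2 ('a'): continues run of 'a', length=2
  Position 3 ('a'): continues run of 'a', length=3
  Position 4 ('b'): new char, reset run to 1
  Position 5 ('b'): continues run of 'b', length=2
  Position 6 ('c'): new char, reset run to 1
  Position 7 ('b'): new char, reset run to 1
  Position 8 ('c'): new char, reset run to 1
  Position 9 ('b'): new char, reset run to 1
  Position 10 ('c'): new char, reset run to 1
Longest run: 'a' with length 3

3


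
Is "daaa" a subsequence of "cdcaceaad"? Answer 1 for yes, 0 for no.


Check if "daaa" is a subsequence of "cdcaceaad"
Greedy scan:
  Position 0 ('c'): no match needed
  Position 1 ('d'): matches sub[0] = 'd'
  Position 2 ('c'): no match needed
  Position 3 ('a'): matches sub[1] = 'a'
  Position 4 ('c'): no match needed
  Position 5 ('e'): no match needed
  Position 6 ('a'): matches sub[2] = 'a'
  Position 7 ('a'): matches sub[3] = 'a'
  Position 8 ('d'): no match needed
All 4 characters matched => is a subsequence

1


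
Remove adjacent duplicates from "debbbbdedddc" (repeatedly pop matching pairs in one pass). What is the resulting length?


Input: debbbbdedddc
Stack-based adjacent duplicate removal:
  Read 'd': push. Stack: d
  Read 'e': push. Stack: de
  Read 'b': push. Stack: deb
  Read 'b': matches stack top 'b' => pop. Stack: de
  Read 'b': push. Stack: deb
  Read 'b': matches stack top 'b' => pop. Stack: de
  Read 'd': push. Stack: ded
  Read 'e': push. Stack: dede
  Read 'd': push. Stack: deded
  Read 'd': matches stack top 'd' => pop. Stack: dede
  Read 'd': push. Stack: deded
  Read 'c': push. Stack: dededc
Final stack: "dededc" (length 6)

6


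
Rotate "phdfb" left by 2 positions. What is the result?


Input: "phdfb", rotate left by 2
First 2 characters: "ph"
Remaining characters: "dfb"
Concatenate remaining + first: "dfb" + "ph" = "dfbph"

dfbph


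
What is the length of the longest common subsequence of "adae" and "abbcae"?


LCS of "adae" and "abbcae"
DP table:
           a    b    b    c    a    e
      0    0    0    0    0    0    0
  a   0    1    1    1    1    1    1
  d   0    1    1    1    1    1    1
  a   0    1    1    1    1    2    2
  e   0    1    1    1    1    2    3
LCS length = dp[4][6] = 3

3


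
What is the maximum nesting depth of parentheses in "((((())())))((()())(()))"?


Input: "((((())())))((()())(()))"
Tracking depth:
  Position 0 '(': depth becomes 1
  Position 1 '(': depth becomes 2
  Position 2 '(': depth becomes 3
  Position 3 '(': depth becomes 4
  Position 4 '(': depth becomes 5
  Position 5 ')': depth becomes 4
  Position 6 ')': depth becomes 3
  Position 7 '(': depth becomes 4
  Position 8 ')': depth becomes 3
  Position 9 ')': depth becomes 2
  Position 10 ')': depth becomes 1
  Position 11 ')': depth becomes 0
  Position 12 '(': depth becomes 1
  Position 13 '(': depth becomes 2
  Position 14 '(': depth becomes 3
  Position 15 ')': depth becomes 2
  Position 16 '(': depth becomes 3
  Position 17 ')': depth becomes 2
  Position 18 ')': depth becomes 1
  Position 19 '(': depth becomes 2
  Position 20 '(': depth becomes 3
  Position 21 ')': depth becomes 2
  Position 22 ')': depth becomes 1
  Position 23 ')': depth becomes 0
Maximum depth reached: 5

5


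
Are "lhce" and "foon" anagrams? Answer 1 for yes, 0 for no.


Strings: "lhce", "foon"
Sorted first:  cehl
Sorted second: fnoo
Differ at position 0: 'c' vs 'f' => not anagrams

0


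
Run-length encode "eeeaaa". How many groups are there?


Input: eeeaaa
Scanning for consecutive runs:
  Group 1: 'e' x 3 (positions 0-2)
  Group 2: 'a' x 3 (positions 3-5)
Total groups: 2

2


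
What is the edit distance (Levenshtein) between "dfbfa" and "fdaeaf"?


Computing edit distance: "dfbfa" -> "fdaeaf"
DP table:
           f    d    a    e    a    f
      0    1    2    3    4    5    6
  d   1    1    1    2    3    4    5
  f   2    1    2    2    3    4    4
  b   3    2    2    3    3    4    5
  f   4    3    3    3    4    4    4
  a   5    4    4    3    4    4    5
Edit distance = dp[5][6] = 5

5


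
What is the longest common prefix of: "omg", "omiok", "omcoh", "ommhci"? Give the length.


Words: omg, omiok, omcoh, ommhci
  Position 0: all 'o' => match
  Position 1: all 'm' => match
  Position 2: ('g', 'i', 'c', 'm') => mismatch, stop
LCP = "om" (length 2)

2


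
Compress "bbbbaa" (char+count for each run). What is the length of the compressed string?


Input: bbbbaa
Runs:
  'b' x 4 => "b4"
  'a' x 2 => "a2"
Compressed: "b4a2"
Compressed length: 4

4


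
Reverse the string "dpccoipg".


Input: dpccoipg
Reading characters right to left:
  Position 7: 'g'
  Position 6: 'p'
  Position 5: 'i'
  Position 4: 'o'
  Position 3: 'c'
  Position 2: 'c'
  Position 1: 'p'
  Position 0: 'd'
Reversed: gpioccpd

gpioccpd


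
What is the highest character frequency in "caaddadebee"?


Input: caaddadebee
Character counts:
  'a': 3
  'b': 1
  'c': 1
  'd': 3
  'e': 3
Maximum frequency: 3

3


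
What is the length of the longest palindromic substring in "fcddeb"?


Input: "fcddeb"
Checking substrings for palindromes:
  [2:4] "dd" (len 2) => palindrome
Longest palindromic substring: "dd" with length 2

2


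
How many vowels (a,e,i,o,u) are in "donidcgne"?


Input: donidcgne
Checking each character:
  'd' at position 0: consonant
  'o' at position 1: vowel (running total: 1)
  'n' at position 2: consonant
  'i' at position 3: vowel (running total: 2)
  'd' at position 4: consonant
  'c' at position 5: consonant
  'g' at position 6: consonant
  'n' at position 7: consonant
  'e' at position 8: vowel (running total: 3)
Total vowels: 3

3


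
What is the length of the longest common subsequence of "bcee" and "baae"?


LCS of "bcee" and "baae"
DP table:
           b    a    a    e
      0    0    0    0    0
  b   0    1    1    1    1
  c   0    1    1    1    1
  e   0    1    1    1    2
  e   0    1    1    1    2
LCS length = dp[4][4] = 2

2


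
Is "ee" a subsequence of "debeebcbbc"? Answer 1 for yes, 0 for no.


Check if "ee" is a subsequence of "debeebcbbc"
Greedy scan:
  Position 0 ('d'): no match needed
  Position 1 ('e'): matches sub[0] = 'e'
  Position 2 ('b'): no match needed
  Position 3 ('e'): matches sub[1] = 'e'
  Position 4 ('e'): no match needed
  Position 5 ('b'): no match needed
  Position 6 ('c'): no match needed
  Position 7 ('b'): no match needed
  Position 8 ('b'): no match needed
  Position 9 ('c'): no match needed
All 2 characters matched => is a subsequence

1


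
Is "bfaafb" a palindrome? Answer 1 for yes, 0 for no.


Input: bfaafb
Reversed: bfaafb
  Compare pos 0 ('b') with pos 5 ('b'): match
  Compare pos 1 ('f') with pos 4 ('f'): match
  Compare pos 2 ('a') with pos 3 ('a'): match
Result: palindrome

1


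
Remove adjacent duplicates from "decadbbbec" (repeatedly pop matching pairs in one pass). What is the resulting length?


Input: decadbbbec
Stack-based adjacent duplicate removal:
  Read 'd': push. Stack: d
  Read 'e': push. Stack: de
  Read 'c': push. Stack: dec
  Read 'a': push. Stack: deca
  Read 'd': push. Stack: decad
  Read 'b': push. Stack: decadb
  Read 'b': matches stack top 'b' => pop. Stack: decad
  Read 'b': push. Stack: decadb
  Read 'e': push. Stack: decadbe
  Read 'c': push. Stack: decadbec
Final stack: "decadbec" (length 8)

8


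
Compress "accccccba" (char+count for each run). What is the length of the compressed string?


Input: accccccba
Runs:
  'a' x 1 => "a1"
  'c' x 6 => "c6"
  'b' x 1 => "b1"
  'a' x 1 => "a1"
Compressed: "a1c6b1a1"
Compressed length: 8

8


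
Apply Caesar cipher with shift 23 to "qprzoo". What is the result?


Caesar cipher: shift "qprzoo" by 23
  'q' (pos 16) + 23 = pos 13 = 'n'
  'p' (pos 15) + 23 = pos 12 = 'm'
  'r' (pos 17) + 23 = pos 14 = 'o'
  'z' (pos 25) + 23 = pos 22 = 'w'
  'o' (pos 14) + 23 = pos 11 = 'l'
  'o' (pos 14) + 23 = pos 11 = 'l'
Result: nmowll

nmowll


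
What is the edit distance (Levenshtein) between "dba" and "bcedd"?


Computing edit distance: "dba" -> "bcedd"
DP table:
           b    c    e    d    d
      0    1    2    3    4    5
  d   1    1    2    3    3    4
  b   2    1    2    3    4    4
  a   3    2    2    3    4    5
Edit distance = dp[3][5] = 5

5


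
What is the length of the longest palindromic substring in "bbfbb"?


Input: "bbfbb"
Checking substrings for palindromes:
  [0:5] "bbfbb" (len 5) => palindrome
  [1:4] "bfb" (len 3) => palindrome
  [0:2] "bb" (len 2) => palindrome
  [3:5] "bb" (len 2) => palindrome
Longest palindromic substring: "bbfbb" with length 5

5


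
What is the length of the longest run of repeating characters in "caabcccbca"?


Input: "caabcccbca"
Scanning for longest run:
  Position 1 ('a'): new char, reset run to 1
  Position 2 ('a'): continues run of 'a', length=2
  Position 3 ('b'): new char, reset run to 1
  Position 4 ('c'): new char, reset run to 1
  Position 5 ('c'): continues run of 'c', length=2
  Position 6 ('c'): continues run of 'c', length=3
  Position 7 ('b'): new char, reset run to 1
  Position 8 ('c'): new char, reset run to 1
  Position 9 ('a'): new char, reset run to 1
Longest run: 'c' with length 3

3


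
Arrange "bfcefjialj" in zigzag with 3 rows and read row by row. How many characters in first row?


Zigzag "bfcefjialj" into 3 rows:
Placing characters:
  'b' => row 0
  'f' => row 1
  'c' => row 2
  'e' => row 1
  'f' => row 0
  'j' => row 1
  'i' => row 2
  'a' => row 1
  'l' => row 0
  'j' => row 1
Rows:
  Row 0: "bfl"
  Row 1: "fejaj"
  Row 2: "ci"
First row length: 3

3


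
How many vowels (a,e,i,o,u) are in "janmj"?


Input: janmj
Checking each character:
  'j' at position 0: consonant
  'a' at position 1: vowel (running total: 1)
  'n' at position 2: consonant
  'm' at position 3: consonant
  'j' at position 4: consonant
Total vowels: 1

1


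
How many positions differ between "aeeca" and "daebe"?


Comparing "aeeca" and "daebe" position by position:
  Position 0: 'a' vs 'd' => DIFFER
  Position 1: 'e' vs 'a' => DIFFER
  Position 2: 'e' vs 'e' => same
  Position 3: 'c' vs 'b' => DIFFER
  Position 4: 'a' vs 'e' => DIFFER
Positions that differ: 4

4


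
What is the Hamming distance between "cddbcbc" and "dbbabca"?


Comparing "cddbcbc" and "dbbabca" position by position:
  Position 0: 'c' vs 'd' => differ
  Position 1: 'd' vs 'b' => differ
  Position 2: 'd' vs 'b' => differ
  Position 3: 'b' vs 'a' => differ
  Position 4: 'c' vs 'b' => differ
  Position 5: 'b' vs 'c' => differ
  Position 6: 'c' vs 'a' => differ
Total differences (Hamming distance): 7

7


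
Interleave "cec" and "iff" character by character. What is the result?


Interleaving "cec" and "iff":
  Position 0: 'c' from first, 'i' from second => "ci"
  Position 1: 'e' from first, 'f' from second => "ef"
  Position 2: 'c' from first, 'f' from second => "cf"
Result: ciefcf

ciefcf


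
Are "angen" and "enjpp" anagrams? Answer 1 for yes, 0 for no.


Strings: "angen", "enjpp"
Sorted first:  aegnn
Sorted second: ejnpp
Differ at position 0: 'a' vs 'e' => not anagrams

0


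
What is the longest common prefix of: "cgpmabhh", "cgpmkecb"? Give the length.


Words: cgpmabhh, cgpmkecb
  Position 0: all 'c' => match
  Position 1: all 'g' => match
  Position 2: all 'p' => match
  Position 3: all 'm' => match
  Position 4: ('a', 'k') => mismatch, stop
LCP = "cgpm" (length 4)

4


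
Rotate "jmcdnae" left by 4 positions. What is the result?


Input: "jmcdnae", rotate left by 4
First 4 characters: "jmcd"
Remaining characters: "nae"
Concatenate remaining + first: "nae" + "jmcd" = "naejmcd"

naejmcd


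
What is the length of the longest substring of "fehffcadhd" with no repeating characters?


Input: "fehffcadhd"
Sliding window (track last position of each char):
  Position 0 ('f'): window [0,0] length 1 -- new best
  Position 1 ('e'): window [0,1] length 2 -- new best
  Position 2 ('h'): window [0,2] length 3 -- new best
  Position 3 ('f'): repeat (last at 0), move window start to 1
  Position 3 ('f'): window [1,3] length 3
  Position 4 ('f'): repeat (last at 3), move window start to 4
  Position 4 ('f'): window [4,4] length 1
  Position 5 ('c'): window [4,5] length 2
  Position 6 ('a'): window [4,6] length 3
  Position 7 ('d'): window [4,7] length 4 -- new best
  Position 8 ('h'): window [4,8] length 5 -- new best
  Position 9 ('d'): repeat (last at 7), move window start to 8
  Position 9 ('d'): window [8,9] length 2
Longest substring with no repeats: "fcadh" with length 5

5


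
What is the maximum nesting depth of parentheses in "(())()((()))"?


Input: "(())()((()))"
Tracking depth:
  Position 0 '(': depth becomes 1
  Position 1 '(': depth becomes 2
  Position 2 ')': depth becomes 1
  Position 3 ')': depth becomes 0
  Position 4 '(': depth becomes 1
  Position 5 ')': depth becomes 0
  Position 6 '(': depth becomes 1
  Position 7 '(': depth becomes 2
  Position 8 '(': depth becomes 3
  Position 9 ')': depth becomes 2
  Position 10 ')': depth becomes 1
  Position 11 ')': depth becomes 0
Maximum depth reached: 3

3


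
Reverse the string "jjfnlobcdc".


Input: jjfnlobcdc
Reading characters right to left:
  Position 9: 'c'
  Position 8: 'd'
  Position 7: 'c'
  Position 6: 'b'
  Position 5: 'o'
  Position 4: 'l'
  Position 3: 'n'
  Position 2: 'f'
  Position 1: 'j'
  Position 0: 'j'
Reversed: cdcbolnfjj

cdcbolnfjj


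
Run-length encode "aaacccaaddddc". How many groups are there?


Input: aaacccaaddddc
Scanning for consecutive runs:
  Group 1: 'a' x 3 (positions 0-2)
  Group 2: 'c' x 3 (positions 3-5)
  Group 3: 'a' x 2 (positions 6-7)
  Group 4: 'd' x 4 (positions 8-11)
  Group 5: 'c' x 1 (positions 12-12)
Total groups: 5

5


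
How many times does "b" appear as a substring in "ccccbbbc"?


Searching for "b" in "ccccbbbc"
Scanning each position:
  Position 0: "c" => no
  Position 1: "c" => no
  Position 2: "c" => no
  Position 3: "c" => no
  Position 4: "b" => MATCH
  Position 5: "b" => MATCH
  Position 6: "b" => MATCH
  Position 7: "c" => no
Total occurrences: 3

3


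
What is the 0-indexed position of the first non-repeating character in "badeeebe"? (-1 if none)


Input: badeeebe
Character frequencies:
  'a': 1
  'b': 2
  'd': 1
  'e': 4
Scanning left to right for freq == 1:
  Position 0 ('b'): freq=2, skip
  Position 1 ('a'): unique! => answer = 1

1


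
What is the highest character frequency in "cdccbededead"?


Input: cdccbededead
Character counts:
  'a': 1
  'b': 1
  'c': 3
  'd': 4
  'e': 3
Maximum frequency: 4

4


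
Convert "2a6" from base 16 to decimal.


Input: "2a6" in base 16
Positional expansion:
  Digit '2' (value 2) x 16^2 = 512
  Digit 'a' (value 10) x 16^1 = 160
  Digit '6' (value 6) x 16^0 = 6
Sum = 678

678


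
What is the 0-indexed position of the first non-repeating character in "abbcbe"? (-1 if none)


Input: abbcbe
Character frequencies:
  'a': 1
  'b': 3
  'c': 1
  'e': 1
Scanning left to right for freq == 1:
  Position 0 ('a'): unique! => answer = 0

0


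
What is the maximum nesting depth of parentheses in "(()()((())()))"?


Input: "(()()((())()))"
Tracking depth:
  Position 0 '(': depth becomes 1
  Position 1 '(': depth becomes 2
  Position 2 ')': depth becomes 1
  Position 3 '(': depth becomes 2
  Position 4 ')': depth becomes 1
  Position 5 '(': depth becomes 2
  Position 6 '(': depth becomes 3
  Position 7 '(': depth becomes 4
  Position 8 ')': depth becomes 3
  Position 9 ')': depth becomes 2
  Position 10 '(': depth becomes 3
  Position 11 ')': depth becomes 2
  Position 12 ')': depth becomes 1
  Position 13 ')': depth becomes 0
Maximum depth reached: 4

4


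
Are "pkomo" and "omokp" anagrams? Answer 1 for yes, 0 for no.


Strings: "pkomo", "omokp"
Sorted first:  kmoop
Sorted second: kmoop
Sorted forms match => anagrams

1


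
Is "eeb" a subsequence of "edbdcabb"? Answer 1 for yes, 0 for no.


Check if "eeb" is a subsequence of "edbdcabb"
Greedy scan:
  Position 0 ('e'): matches sub[0] = 'e'
  Position 1 ('d'): no match needed
  Position 2 ('b'): no match needed
  Position 3 ('d'): no match needed
  Position 4 ('c'): no match needed
  Position 5 ('a'): no match needed
  Position 6 ('b'): no match needed
  Position 7 ('b'): no match needed
Only matched 1/3 characters => not a subsequence

0
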